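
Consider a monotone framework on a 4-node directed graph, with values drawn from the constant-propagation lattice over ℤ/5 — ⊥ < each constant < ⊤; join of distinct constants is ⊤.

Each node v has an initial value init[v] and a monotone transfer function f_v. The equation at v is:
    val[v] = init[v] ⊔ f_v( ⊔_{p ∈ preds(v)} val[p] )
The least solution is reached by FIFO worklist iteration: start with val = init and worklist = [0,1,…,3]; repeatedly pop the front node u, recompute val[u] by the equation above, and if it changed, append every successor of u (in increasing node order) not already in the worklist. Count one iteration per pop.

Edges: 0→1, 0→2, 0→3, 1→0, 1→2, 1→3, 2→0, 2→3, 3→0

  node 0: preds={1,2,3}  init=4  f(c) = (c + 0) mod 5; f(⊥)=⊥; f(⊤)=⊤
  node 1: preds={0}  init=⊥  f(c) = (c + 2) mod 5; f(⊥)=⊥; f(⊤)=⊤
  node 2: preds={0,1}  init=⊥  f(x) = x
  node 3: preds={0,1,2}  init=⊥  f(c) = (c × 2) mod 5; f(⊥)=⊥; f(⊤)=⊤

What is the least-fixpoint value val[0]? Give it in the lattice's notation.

⊤

Trace (9 dequeues):
  [1] u=0 | in ⊥ | out 4 | ==
  [2] u=1 | in 4 | out 1 | prev ⊥ | push {0}
  [3] u=2 | in ⊤ | out ⊤ | prev ⊥ | push {}
  [4] u=3 | in ⊤ | out ⊤ | prev ⊥ | push {}
  [5] u=0 | in ⊤ | out ⊤ | prev 4 | push {1,2,3}
  [6] u=1 | in ⊤ | out ⊤ | prev 1 | push {0}
  [7] u=2 | in ⊤ | out ⊤ | ==
  [8] u=3 | in ⊤ | out ⊤ | ==
  [9] u=0 | in ⊤ | out ⊤ | ==

Converged values:
  [0] ⊤
  [1] ⊤
  [2] ⊤
  [3] ⊤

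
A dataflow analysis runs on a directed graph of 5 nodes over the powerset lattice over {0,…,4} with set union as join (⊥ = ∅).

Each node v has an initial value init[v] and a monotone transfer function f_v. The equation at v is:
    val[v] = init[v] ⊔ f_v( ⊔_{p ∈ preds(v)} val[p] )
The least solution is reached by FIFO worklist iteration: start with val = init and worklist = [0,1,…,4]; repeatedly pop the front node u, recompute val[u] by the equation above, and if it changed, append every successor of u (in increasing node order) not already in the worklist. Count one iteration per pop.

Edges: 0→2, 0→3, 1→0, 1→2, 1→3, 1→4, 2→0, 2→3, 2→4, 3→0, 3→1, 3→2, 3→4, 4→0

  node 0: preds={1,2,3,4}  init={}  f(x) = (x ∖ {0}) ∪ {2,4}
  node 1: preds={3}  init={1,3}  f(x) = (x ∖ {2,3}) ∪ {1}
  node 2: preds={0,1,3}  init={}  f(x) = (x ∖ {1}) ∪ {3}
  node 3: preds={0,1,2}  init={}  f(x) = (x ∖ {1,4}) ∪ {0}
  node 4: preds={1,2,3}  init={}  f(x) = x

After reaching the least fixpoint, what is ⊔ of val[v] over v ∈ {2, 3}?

{0,2,3,4}

Worklist (11 pops):
  #1 pop 0: in={1,3} → {1,2,3,4} (was {}); enqueue []
  #2 pop 1: in={} → {1,3} (no change)
  #3 pop 2: in={1,2,3,4} → {2,3,4} (was {}); enqueue [0]
  #4 pop 3: in={1,2,3,4} → {0,2,3} (was {}); enqueue [1,2]
  #5 pop 4: in={0,1,2,3,4} → {0,1,2,3,4} (was {}); enqueue []
  #6 pop 0: in={0,1,2,3,4} → {1,2,3,4} (no change)
  #7 pop 1: in={0,2,3} → {0,1,3} (was {1,3}); enqueue [0,3,4]
  #8 pop 2: in={0,1,2,3,4} → {0,2,3,4} (was {2,3,4}); enqueue []
  #9 pop 0: in={0,1,2,3,4} → {1,2,3,4} (no change)
  #10 pop 3: in={0,1,2,3,4} → {0,2,3} (no change)
  #11 pop 4: in={0,1,2,3,4} → {0,1,2,3,4} (no change)

Fixpoint:
  val[0] = {1,2,3,4}
  val[1] = {0,1,3}
  val[2] = {0,2,3,4}
  val[3] = {0,2,3}
  val[4] = {0,1,2,3,4}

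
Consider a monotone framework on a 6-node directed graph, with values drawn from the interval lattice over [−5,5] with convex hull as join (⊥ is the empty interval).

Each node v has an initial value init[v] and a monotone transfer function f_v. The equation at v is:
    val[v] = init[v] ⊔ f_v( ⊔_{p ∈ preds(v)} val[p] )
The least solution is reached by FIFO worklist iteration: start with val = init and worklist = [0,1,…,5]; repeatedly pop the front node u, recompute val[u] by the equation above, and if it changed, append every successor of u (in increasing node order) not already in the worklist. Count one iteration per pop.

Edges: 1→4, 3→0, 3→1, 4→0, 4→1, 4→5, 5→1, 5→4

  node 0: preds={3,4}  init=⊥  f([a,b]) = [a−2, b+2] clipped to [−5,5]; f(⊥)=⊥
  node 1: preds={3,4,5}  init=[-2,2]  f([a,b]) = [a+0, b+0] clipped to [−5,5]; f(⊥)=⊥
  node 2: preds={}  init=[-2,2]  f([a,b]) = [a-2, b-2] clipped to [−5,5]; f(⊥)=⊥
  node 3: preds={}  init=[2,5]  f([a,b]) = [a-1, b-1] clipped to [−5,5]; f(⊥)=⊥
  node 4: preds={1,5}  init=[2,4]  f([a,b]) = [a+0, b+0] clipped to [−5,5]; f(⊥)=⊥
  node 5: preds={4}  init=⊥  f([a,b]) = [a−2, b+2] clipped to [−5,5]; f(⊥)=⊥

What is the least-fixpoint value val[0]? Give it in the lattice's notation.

Trace (17 dequeues):
  [1] u=0 | in [2,5] | out [0,5] | prev ⊥ | push {}
  [2] u=1 | in [2,5] | out [-2,5] | prev [-2,2] | push {}
  [3] u=2 | in ⊥ | out [-2,2] | ==
  [4] u=3 | in ⊥ | out [2,5] | ==
  [5] u=4 | in [-2,5] | out [-2,5] | prev [2,4] | push {0,1}
  [6] u=5 | in [-2,5] | out [-4,5] | prev ⊥ | push {4}
  [7] u=0 | in [-2,5] | out [-4,5] | prev [0,5] | push {}
  [8] u=1 | in [-4,5] | out [-4,5] | prev [-2,5] | push {}
  [9] u=4 | in [-4,5] | out [-4,5] | prev [-2,5] | push {0,1,5}
  [10] u=0 | in [-4,5] | out [-5,5] | prev [-4,5] | push {}
  [11] u=1 | in [-4,5] | out [-4,5] | ==
  [12] u=5 | in [-4,5] | out [-5,5] | prev [-4,5] | push {1,4}
  [13] u=1 | in [-5,5] | out [-5,5] | prev [-4,5] | push {}
  [14] u=4 | in [-5,5] | out [-5,5] | prev [-4,5] | push {0,1,5}
  [15] u=0 | in [-5,5] | out [-5,5] | ==
  [16] u=1 | in [-5,5] | out [-5,5] | ==
  [17] u=5 | in [-5,5] | out [-5,5] | ==

Converged values:
  [0] [-5,5]
  [1] [-5,5]
  [2] [-2,2]
  [3] [2,5]
  [4] [-5,5]
  [5] [-5,5]

[-5,5]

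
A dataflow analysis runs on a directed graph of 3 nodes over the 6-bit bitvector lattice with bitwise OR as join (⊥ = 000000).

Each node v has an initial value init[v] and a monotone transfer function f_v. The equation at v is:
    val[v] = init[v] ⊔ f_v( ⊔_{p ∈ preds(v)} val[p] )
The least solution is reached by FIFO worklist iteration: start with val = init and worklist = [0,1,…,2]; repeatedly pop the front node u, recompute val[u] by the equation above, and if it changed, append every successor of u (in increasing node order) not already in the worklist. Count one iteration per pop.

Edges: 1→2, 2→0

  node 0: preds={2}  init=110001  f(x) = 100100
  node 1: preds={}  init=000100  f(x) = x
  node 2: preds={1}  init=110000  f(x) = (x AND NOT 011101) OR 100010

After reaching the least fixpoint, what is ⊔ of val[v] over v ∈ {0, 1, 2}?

110111

Trace (4 dequeues):
  [1] u=0 | in 110000 | out 110101 | prev 110001 | push {}
  [2] u=1 | in 000000 | out 000100 | ==
  [3] u=2 | in 000100 | out 110010 | prev 110000 | push {0}
  [4] u=0 | in 110010 | out 110101 | ==

Converged values:
  [0] 110101
  [1] 000100
  [2] 110010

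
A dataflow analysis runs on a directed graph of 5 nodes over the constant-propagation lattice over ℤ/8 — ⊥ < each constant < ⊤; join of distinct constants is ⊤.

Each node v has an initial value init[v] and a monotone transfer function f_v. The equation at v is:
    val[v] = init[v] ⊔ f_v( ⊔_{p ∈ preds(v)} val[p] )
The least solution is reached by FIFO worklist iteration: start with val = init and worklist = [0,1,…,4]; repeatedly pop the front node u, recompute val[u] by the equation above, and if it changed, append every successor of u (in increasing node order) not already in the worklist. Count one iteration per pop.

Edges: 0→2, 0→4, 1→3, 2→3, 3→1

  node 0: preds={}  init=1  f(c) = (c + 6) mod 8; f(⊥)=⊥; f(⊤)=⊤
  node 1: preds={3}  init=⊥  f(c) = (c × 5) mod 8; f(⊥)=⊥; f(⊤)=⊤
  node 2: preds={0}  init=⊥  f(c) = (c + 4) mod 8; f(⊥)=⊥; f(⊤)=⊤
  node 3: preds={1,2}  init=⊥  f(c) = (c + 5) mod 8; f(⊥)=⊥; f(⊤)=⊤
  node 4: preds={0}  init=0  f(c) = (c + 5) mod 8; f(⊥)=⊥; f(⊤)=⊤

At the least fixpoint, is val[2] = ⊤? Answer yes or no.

Iteration log — 9 steps:
  step 1. node 0  ⊔preds=⊥  new=1  stable
  step 2. node 1  ⊔preds=⊥  new=⊥  stable
  step 3. node 2  ⊔preds=1  new=5  old=⊥  +wl: 
  step 4. node 3  ⊔preds=5  new=2  old=⊥  +wl: 1
  step 5. node 4  ⊔preds=1  new=⊤  old=0  +wl: 
  step 6. node 1  ⊔preds=2  new=2  old=⊥  +wl: 3
  step 7. node 3  ⊔preds=⊤  new=⊤  old=2  +wl: 1
  step 8. node 1  ⊔preds=⊤  new=⊤  old=2  +wl: 3
  step 9. node 3  ⊔preds=⊤  new=⊤  stable

Least fixpoint reached:
  node 0: 1
  node 1: ⊤
  node 2: 5
  node 3: ⊤
  node 4: ⊤

no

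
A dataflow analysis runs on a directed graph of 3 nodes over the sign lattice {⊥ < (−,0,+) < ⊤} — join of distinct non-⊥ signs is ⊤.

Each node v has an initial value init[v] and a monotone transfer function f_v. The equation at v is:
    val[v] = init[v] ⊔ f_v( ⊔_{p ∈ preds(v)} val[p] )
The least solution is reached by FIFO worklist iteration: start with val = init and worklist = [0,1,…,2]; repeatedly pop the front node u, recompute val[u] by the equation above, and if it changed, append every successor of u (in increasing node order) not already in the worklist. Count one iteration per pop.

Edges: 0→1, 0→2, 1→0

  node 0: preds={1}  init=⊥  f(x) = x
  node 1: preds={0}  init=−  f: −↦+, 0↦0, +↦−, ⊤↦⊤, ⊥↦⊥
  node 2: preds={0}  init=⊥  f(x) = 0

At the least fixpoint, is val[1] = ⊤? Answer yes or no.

yes

Worklist (6 pops):
  #1 pop 0: in=− → − (was ⊥); enqueue []
  #2 pop 1: in=− → ⊤ (was −); enqueue [0]
  #3 pop 2: in=− → 0 (was ⊥); enqueue []
  #4 pop 0: in=⊤ → ⊤ (was −); enqueue [1,2]
  #5 pop 1: in=⊤ → ⊤ (no change)
  #6 pop 2: in=⊤ → 0 (no change)

Fixpoint:
  val[0] = ⊤
  val[1] = ⊤
  val[2] = 0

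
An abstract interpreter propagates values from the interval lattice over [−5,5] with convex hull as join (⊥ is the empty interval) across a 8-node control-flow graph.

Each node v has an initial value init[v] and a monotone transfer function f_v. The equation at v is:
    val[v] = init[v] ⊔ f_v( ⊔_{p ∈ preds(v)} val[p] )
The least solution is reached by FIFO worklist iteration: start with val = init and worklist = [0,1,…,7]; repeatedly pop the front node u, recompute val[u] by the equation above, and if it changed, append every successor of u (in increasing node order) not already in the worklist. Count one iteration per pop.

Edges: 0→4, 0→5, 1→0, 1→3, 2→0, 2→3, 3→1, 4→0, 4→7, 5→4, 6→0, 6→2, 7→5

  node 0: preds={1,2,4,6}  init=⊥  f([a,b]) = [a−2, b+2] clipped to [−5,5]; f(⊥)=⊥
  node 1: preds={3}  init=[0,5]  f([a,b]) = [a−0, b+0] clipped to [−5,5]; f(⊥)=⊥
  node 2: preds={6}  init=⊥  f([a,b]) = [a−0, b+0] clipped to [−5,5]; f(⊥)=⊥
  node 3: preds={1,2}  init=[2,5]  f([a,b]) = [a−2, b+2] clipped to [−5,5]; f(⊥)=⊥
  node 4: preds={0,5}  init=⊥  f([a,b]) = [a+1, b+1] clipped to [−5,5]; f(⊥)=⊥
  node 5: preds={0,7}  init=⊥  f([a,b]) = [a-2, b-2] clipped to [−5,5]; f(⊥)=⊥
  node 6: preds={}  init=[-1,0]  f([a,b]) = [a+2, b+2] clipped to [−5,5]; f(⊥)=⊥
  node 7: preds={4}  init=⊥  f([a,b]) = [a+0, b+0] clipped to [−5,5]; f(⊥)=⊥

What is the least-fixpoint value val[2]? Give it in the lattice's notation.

[-1,0]

Trace (20 dequeues):
  [1] u=0 | in [-1,5] | out [-3,5] | prev ⊥ | push {}
  [2] u=1 | in [2,5] | out [0,5] | ==
  [3] u=2 | in [-1,0] | out [-1,0] | prev ⊥ | push {0}
  [4] u=3 | in [-1,5] | out [-3,5] | prev [2,5] | push {1}
  [5] u=4 | in [-3,5] | out [-2,5] | prev ⊥ | push {}
  [6] u=5 | in [-3,5] | out [-5,3] | prev ⊥ | push {4}
  [7] u=6 | in ⊥ | out [-1,0] | ==
  [8] u=7 | in [-2,5] | out [-2,5] | prev ⊥ | push {5}
  [9] u=0 | in [-2,5] | out [-4,5] | prev [-3,5] | push {}
  [10] u=1 | in [-3,5] | out [-3,5] | prev [0,5] | push {0,3}
  [11] u=4 | in [-5,5] | out [-4,5] | prev [-2,5] | push {7}
  [12] u=5 | in [-4,5] | out [-5,3] | ==
  [13] u=0 | in [-4,5] | out [-5,5] | prev [-4,5] | push {4,5}
  [14] u=3 | in [-3,5] | out [-5,5] | prev [-3,5] | push {1}
  [15] u=7 | in [-4,5] | out [-4,5] | prev [-2,5] | push {}
  [16] u=4 | in [-5,5] | out [-4,5] | ==
  [17] u=5 | in [-5,5] | out [-5,3] | ==
  [18] u=1 | in [-5,5] | out [-5,5] | prev [-3,5] | push {0,3}
  [19] u=0 | in [-5,5] | out [-5,5] | ==
  [20] u=3 | in [-5,5] | out [-5,5] | ==

Converged values:
  [0] [-5,5]
  [1] [-5,5]
  [2] [-1,0]
  [3] [-5,5]
  [4] [-4,5]
  [5] [-5,3]
  [6] [-1,0]
  [7] [-4,5]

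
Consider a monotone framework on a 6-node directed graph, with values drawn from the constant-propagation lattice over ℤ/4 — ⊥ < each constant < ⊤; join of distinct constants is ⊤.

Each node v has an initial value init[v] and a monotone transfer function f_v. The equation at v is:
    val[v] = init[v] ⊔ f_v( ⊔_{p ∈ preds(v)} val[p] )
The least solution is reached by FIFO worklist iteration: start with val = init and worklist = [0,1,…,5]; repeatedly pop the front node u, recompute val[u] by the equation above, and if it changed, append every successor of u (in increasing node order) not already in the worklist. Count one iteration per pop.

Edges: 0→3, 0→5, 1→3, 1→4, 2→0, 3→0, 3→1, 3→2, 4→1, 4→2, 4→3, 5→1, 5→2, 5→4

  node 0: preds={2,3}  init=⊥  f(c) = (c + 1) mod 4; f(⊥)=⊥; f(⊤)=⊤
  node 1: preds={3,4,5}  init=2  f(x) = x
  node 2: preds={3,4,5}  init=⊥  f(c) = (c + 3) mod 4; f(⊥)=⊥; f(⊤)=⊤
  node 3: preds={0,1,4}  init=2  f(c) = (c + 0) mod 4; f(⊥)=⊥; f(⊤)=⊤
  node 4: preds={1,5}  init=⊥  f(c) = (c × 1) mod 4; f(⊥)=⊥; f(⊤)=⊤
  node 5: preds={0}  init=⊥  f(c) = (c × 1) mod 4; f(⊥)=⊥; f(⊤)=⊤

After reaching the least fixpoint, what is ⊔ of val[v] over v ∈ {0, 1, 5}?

Worklist (17 pops):
  #1 pop 0: in=2 → 3 (was ⊥); enqueue []
  #2 pop 1: in=2 → 2 (no change)
  #3 pop 2: in=2 → 1 (was ⊥); enqueue [0]
  #4 pop 3: in=⊤ → ⊤ (was 2); enqueue [1,2]
  #5 pop 4: in=2 → 2 (was ⊥); enqueue [3]
  #6 pop 5: in=3 → 3 (was ⊥); enqueue [4]
  #7 pop 0: in=⊤ → ⊤ (was 3); enqueue [5]
  #8 pop 1: in=⊤ → ⊤ (was 2); enqueue []
  #9 pop 2: in=⊤ → ⊤ (was 1); enqueue [0]
  #10 pop 3: in=⊤ → ⊤ (no change)
  #11 pop 4: in=⊤ → ⊤ (was 2); enqueue [1,2,3]
  #12 pop 5: in=⊤ → ⊤ (was 3); enqueue [4]
  #13 pop 0: in=⊤ → ⊤ (no change)
  #14 pop 1: in=⊤ → ⊤ (no change)
  #15 pop 2: in=⊤ → ⊤ (no change)
  #16 pop 3: in=⊤ → ⊤ (no change)
  #17 pop 4: in=⊤ → ⊤ (no change)

Fixpoint:
  val[0] = ⊤
  val[1] = ⊤
  val[2] = ⊤
  val[3] = ⊤
  val[4] = ⊤
  val[5] = ⊤

⊤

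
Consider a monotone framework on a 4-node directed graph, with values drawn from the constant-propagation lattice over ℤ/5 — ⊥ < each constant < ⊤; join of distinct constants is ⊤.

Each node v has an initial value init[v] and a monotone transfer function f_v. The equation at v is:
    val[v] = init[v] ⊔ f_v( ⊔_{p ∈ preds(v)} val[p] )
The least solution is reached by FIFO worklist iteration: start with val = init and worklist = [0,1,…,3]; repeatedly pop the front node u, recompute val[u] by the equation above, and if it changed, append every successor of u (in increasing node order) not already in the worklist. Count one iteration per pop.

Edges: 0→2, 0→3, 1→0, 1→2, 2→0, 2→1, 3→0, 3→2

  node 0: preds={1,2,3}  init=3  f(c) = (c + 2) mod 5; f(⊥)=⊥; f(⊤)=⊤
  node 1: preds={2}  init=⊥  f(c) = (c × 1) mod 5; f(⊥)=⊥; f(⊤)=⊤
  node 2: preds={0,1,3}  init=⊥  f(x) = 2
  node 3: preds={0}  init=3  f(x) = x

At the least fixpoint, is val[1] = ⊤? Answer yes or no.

Worklist (8 pops):
  #1 pop 0: in=3 → ⊤ (was 3); enqueue []
  #2 pop 1: in=⊥ → ⊥ (no change)
  #3 pop 2: in=⊤ → 2 (was ⊥); enqueue [0,1]
  #4 pop 3: in=⊤ → ⊤ (was 3); enqueue [2]
  #5 pop 0: in=⊤ → ⊤ (no change)
  #6 pop 1: in=2 → 2 (was ⊥); enqueue [0]
  #7 pop 2: in=⊤ → 2 (no change)
  #8 pop 0: in=⊤ → ⊤ (no change)

Fixpoint:
  val[0] = ⊤
  val[1] = 2
  val[2] = 2
  val[3] = ⊤

no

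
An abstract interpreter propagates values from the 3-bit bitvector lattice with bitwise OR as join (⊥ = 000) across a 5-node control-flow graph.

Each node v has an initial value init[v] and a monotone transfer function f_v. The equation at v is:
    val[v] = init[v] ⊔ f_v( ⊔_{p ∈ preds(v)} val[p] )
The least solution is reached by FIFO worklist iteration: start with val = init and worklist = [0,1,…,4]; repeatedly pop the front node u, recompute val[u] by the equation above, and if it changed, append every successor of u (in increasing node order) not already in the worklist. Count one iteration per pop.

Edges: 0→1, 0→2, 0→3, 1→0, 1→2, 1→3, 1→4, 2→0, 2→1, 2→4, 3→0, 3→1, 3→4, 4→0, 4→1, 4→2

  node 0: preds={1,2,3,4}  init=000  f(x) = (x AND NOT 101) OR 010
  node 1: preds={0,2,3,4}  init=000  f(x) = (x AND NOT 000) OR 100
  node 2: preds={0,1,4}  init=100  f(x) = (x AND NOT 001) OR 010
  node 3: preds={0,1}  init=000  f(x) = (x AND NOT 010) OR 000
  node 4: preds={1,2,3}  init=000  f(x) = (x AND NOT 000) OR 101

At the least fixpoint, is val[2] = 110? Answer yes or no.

yes

Trace (13 dequeues):
  [1] u=0 | in 100 | out 010 | prev 000 | push {}
  [2] u=1 | in 110 | out 110 | prev 000 | push {0}
  [3] u=2 | in 110 | out 110 | prev 100 | push {1}
  [4] u=3 | in 110 | out 100 | prev 000 | push {}
  [5] u=4 | in 110 | out 111 | prev 000 | push {2}
  [6] u=0 | in 111 | out 010 | ==
  [7] u=1 | in 111 | out 111 | prev 110 | push {0,3,4}
  [8] u=2 | in 111 | out 110 | ==
  [9] u=0 | in 111 | out 010 | ==
  [10] u=3 | in 111 | out 101 | prev 100 | push {0,1}
  [11] u=4 | in 111 | out 111 | ==
  [12] u=0 | in 111 | out 010 | ==
  [13] u=1 | in 111 | out 111 | ==

Converged values:
  [0] 010
  [1] 111
  [2] 110
  [3] 101
  [4] 111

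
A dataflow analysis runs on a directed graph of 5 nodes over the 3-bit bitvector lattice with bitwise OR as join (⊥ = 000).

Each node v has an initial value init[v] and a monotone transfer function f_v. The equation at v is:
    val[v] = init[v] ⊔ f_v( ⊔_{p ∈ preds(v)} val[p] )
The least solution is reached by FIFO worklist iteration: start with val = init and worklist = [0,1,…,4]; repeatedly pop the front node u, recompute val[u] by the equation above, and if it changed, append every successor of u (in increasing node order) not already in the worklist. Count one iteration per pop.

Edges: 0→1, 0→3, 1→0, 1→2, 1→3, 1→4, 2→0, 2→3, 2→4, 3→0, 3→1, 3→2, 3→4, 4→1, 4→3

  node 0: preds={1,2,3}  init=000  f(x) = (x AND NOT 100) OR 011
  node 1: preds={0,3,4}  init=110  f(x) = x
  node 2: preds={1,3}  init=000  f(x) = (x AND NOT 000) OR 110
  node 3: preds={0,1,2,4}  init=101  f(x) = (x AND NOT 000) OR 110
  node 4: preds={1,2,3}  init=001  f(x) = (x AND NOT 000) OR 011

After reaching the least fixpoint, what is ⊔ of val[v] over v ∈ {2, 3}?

111

Worklist (9 pops):
  #1 pop 0: in=111 → 011 (was 000); enqueue []
  #2 pop 1: in=111 → 111 (was 110); enqueue [0]
  #3 pop 2: in=111 → 111 (was 000); enqueue []
  #4 pop 3: in=111 → 111 (was 101); enqueue [1,2]
  #5 pop 4: in=111 → 111 (was 001); enqueue [3]
  #6 pop 0: in=111 → 011 (no change)
  #7 pop 1: in=111 → 111 (no change)
  #8 pop 2: in=111 → 111 (no change)
  #9 pop 3: in=111 → 111 (no change)

Fixpoint:
  val[0] = 011
  val[1] = 111
  val[2] = 111
  val[3] = 111
  val[4] = 111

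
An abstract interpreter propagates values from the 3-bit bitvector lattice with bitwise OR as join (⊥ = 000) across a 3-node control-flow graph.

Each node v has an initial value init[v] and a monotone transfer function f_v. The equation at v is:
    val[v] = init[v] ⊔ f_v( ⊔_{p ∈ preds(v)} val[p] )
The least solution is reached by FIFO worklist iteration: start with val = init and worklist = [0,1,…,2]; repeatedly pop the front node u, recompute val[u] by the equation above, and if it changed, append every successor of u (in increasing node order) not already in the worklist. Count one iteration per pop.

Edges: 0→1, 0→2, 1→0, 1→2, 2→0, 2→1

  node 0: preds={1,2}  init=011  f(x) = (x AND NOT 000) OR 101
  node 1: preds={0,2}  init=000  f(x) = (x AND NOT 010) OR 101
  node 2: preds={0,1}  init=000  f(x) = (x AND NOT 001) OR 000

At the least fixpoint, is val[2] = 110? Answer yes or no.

Iteration log — 5 steps:
  step 1. node 0  ⊔preds=000  new=111  old=011  +wl: 
  step 2. node 1  ⊔preds=111  new=101  old=000  +wl: 0
  step 3. node 2  ⊔preds=111  new=110  old=000  +wl: 1
  step 4. node 0  ⊔preds=111  new=111  stable
  step 5. node 1  ⊔preds=111  new=101  stable

Least fixpoint reached:
  node 0: 111
  node 1: 101
  node 2: 110

yes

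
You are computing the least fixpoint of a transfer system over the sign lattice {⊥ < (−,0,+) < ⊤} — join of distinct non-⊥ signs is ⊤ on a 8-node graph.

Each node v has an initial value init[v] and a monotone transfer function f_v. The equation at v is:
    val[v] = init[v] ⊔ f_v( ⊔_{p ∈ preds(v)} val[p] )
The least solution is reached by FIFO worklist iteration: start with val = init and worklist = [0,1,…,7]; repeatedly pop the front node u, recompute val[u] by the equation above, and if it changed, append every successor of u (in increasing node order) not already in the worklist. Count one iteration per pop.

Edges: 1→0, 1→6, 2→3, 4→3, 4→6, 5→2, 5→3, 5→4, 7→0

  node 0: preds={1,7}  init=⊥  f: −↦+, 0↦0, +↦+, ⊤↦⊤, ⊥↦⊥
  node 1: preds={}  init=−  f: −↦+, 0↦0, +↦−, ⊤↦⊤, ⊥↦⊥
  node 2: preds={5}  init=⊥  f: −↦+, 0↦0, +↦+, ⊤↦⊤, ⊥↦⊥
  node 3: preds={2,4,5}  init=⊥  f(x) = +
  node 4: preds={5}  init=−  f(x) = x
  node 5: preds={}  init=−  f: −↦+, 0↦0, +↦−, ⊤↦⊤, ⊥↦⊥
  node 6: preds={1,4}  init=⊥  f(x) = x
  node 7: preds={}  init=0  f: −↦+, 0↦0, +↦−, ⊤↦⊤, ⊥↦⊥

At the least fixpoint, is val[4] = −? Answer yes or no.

Iteration log — 8 steps:
  step 1. node 0  ⊔preds=⊤  new=⊤  old=⊥  +wl: 
  step 2. node 1  ⊔preds=⊥  new=−  stable
  step 3. node 2  ⊔preds=−  new=+  old=⊥  +wl: 
  step 4. node 3  ⊔preds=⊤  new=+  old=⊥  +wl: 
  step 5. node 4  ⊔preds=−  new=−  stable
  step 6. node 5  ⊔preds=⊥  new=−  stable
  step 7. node 6  ⊔preds=−  new=−  old=⊥  +wl: 
  step 8. node 7  ⊔preds=⊥  new=0  stable

Least fixpoint reached:
  node 0: ⊤
  node 1: −
  node 2: +
  node 3: +
  node 4: −
  node 5: −
  node 6: −
  node 7: 0

yes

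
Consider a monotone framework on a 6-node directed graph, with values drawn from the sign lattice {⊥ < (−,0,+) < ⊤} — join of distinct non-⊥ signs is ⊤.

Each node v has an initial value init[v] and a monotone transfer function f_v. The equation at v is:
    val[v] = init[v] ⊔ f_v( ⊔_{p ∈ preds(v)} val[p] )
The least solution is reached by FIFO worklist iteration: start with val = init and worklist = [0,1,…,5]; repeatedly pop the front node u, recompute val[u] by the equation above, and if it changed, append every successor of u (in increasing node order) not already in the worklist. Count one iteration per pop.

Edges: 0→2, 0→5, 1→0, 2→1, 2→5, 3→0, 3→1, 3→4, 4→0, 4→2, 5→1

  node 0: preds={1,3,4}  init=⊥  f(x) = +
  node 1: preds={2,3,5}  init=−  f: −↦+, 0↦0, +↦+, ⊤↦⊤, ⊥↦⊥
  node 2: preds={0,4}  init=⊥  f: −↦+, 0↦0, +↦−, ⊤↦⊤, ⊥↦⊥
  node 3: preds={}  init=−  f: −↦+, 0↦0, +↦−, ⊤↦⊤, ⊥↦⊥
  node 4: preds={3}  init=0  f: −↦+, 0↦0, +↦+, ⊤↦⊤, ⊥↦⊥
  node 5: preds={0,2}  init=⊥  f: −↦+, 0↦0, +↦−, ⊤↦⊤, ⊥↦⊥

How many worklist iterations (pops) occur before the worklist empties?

9

Iteration log — 9 steps:
  step 1. node 0  ⊔preds=⊤  new=+  old=⊥  +wl: 
  step 2. node 1  ⊔preds=−  new=⊤  old=−  +wl: 0
  step 3. node 2  ⊔preds=⊤  new=⊤  old=⊥  +wl: 1
  step 4. node 3  ⊔preds=⊥  new=−  stable
  step 5. node 4  ⊔preds=−  new=⊤  old=0  +wl: 2
  step 6. node 5  ⊔preds=⊤  new=⊤  old=⊥  +wl: 
  step 7. node 0  ⊔preds=⊤  new=+  stable
  step 8. node 1  ⊔preds=⊤  new=⊤  stable
  step 9. node 2  ⊔preds=⊤  new=⊤  stable

Least fixpoint reached:
  node 0: +
  node 1: ⊤
  node 2: ⊤
  node 3: −
  node 4: ⊤
  node 5: ⊤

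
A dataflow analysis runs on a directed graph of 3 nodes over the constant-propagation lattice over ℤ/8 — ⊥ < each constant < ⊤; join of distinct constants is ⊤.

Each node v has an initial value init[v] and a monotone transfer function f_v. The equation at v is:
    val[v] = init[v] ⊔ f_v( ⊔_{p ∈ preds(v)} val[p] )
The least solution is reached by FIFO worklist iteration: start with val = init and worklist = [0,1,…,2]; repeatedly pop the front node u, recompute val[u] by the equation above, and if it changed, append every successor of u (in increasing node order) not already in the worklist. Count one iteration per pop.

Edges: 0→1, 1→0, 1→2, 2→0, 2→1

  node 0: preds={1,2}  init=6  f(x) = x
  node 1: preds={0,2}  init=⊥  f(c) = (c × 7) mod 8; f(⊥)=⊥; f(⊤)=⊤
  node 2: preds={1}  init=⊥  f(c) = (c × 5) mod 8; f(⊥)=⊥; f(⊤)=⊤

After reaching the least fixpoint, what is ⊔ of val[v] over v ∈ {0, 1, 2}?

Worklist (9 pops):
  #1 pop 0: in=⊥ → 6 (no change)
  #2 pop 1: in=6 → 2 (was ⊥); enqueue [0]
  #3 pop 2: in=2 → 2 (was ⊥); enqueue [1]
  #4 pop 0: in=2 → ⊤ (was 6); enqueue []
  #5 pop 1: in=⊤ → ⊤ (was 2); enqueue [0,2]
  #6 pop 0: in=⊤ → ⊤ (no change)
  #7 pop 2: in=⊤ → ⊤ (was 2); enqueue [0,1]
  #8 pop 0: in=⊤ → ⊤ (no change)
  #9 pop 1: in=⊤ → ⊤ (no change)

Fixpoint:
  val[0] = ⊤
  val[1] = ⊤
  val[2] = ⊤

⊤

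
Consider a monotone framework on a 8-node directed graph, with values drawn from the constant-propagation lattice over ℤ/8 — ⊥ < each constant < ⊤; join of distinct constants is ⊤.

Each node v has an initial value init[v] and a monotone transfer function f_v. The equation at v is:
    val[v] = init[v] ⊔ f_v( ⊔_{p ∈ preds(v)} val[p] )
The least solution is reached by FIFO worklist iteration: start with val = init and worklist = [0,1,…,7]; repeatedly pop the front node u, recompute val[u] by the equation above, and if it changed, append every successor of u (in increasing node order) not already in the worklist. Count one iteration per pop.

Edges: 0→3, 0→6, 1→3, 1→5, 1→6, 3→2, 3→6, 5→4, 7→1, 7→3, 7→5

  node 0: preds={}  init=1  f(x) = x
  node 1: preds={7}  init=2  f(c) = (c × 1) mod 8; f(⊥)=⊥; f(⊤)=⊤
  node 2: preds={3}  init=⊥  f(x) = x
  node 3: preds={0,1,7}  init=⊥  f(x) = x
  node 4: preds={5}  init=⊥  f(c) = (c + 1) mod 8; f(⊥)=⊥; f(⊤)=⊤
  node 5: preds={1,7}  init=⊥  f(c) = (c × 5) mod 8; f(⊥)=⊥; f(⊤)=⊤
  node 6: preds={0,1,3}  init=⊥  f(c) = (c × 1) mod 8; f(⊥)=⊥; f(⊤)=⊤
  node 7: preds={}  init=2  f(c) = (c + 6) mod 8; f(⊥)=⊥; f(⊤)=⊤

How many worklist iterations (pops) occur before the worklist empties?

Worklist (10 pops):
  #1 pop 0: in=⊥ → 1 (no change)
  #2 pop 1: in=2 → 2 (no change)
  #3 pop 2: in=⊥ → ⊥ (no change)
  #4 pop 3: in=⊤ → ⊤ (was ⊥); enqueue [2]
  #5 pop 4: in=⊥ → ⊥ (no change)
  #6 pop 5: in=2 → 2 (was ⊥); enqueue [4]
  #7 pop 6: in=⊤ → ⊤ (was ⊥); enqueue []
  #8 pop 7: in=⊥ → 2 (no change)
  #9 pop 2: in=⊤ → ⊤ (was ⊥); enqueue []
  #10 pop 4: in=2 → 3 (was ⊥); enqueue []

Fixpoint:
  val[0] = 1
  val[1] = 2
  val[2] = ⊤
  val[3] = ⊤
  val[4] = 3
  val[5] = 2
  val[6] = ⊤
  val[7] = 2

10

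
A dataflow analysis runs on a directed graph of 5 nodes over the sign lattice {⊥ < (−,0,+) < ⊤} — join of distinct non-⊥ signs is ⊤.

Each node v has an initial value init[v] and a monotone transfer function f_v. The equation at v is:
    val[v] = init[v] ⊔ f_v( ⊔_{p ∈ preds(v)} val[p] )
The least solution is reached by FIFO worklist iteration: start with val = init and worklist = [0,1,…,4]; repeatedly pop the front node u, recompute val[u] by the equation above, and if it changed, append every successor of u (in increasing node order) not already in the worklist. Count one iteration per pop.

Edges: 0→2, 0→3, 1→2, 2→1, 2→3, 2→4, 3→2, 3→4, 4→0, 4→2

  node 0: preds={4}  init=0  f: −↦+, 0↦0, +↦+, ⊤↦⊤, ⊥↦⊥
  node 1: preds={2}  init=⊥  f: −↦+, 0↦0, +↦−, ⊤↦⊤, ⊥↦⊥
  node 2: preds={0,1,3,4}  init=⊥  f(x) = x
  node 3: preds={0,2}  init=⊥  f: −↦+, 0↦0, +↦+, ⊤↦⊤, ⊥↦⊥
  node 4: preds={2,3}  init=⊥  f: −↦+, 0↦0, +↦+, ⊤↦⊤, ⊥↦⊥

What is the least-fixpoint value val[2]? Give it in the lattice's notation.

0

Worklist (8 pops):
  #1 pop 0: in=⊥ → 0 (no change)
  #2 pop 1: in=⊥ → ⊥ (no change)
  #3 pop 2: in=0 → 0 (was ⊥); enqueue [1]
  #4 pop 3: in=0 → 0 (was ⊥); enqueue [2]
  #5 pop 4: in=0 → 0 (was ⊥); enqueue [0]
  #6 pop 1: in=0 → 0 (was ⊥); enqueue []
  #7 pop 2: in=0 → 0 (no change)
  #8 pop 0: in=0 → 0 (no change)

Fixpoint:
  val[0] = 0
  val[1] = 0
  val[2] = 0
  val[3] = 0
  val[4] = 0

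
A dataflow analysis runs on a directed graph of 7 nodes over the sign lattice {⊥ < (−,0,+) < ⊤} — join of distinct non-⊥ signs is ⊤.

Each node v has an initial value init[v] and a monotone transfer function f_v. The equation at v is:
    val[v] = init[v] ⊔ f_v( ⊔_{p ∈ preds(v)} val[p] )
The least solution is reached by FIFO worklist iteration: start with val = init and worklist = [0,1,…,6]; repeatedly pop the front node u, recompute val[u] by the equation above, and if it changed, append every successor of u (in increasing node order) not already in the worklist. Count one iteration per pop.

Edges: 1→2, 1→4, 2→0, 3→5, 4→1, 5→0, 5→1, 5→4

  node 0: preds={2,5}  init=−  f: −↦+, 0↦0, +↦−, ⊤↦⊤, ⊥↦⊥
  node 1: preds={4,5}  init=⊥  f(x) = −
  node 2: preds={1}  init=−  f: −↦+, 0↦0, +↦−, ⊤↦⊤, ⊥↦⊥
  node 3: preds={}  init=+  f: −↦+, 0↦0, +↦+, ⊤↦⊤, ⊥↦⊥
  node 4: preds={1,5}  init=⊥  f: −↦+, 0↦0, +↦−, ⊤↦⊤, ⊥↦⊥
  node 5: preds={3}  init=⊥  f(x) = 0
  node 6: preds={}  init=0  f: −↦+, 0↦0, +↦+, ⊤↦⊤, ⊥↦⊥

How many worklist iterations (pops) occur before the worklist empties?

11

Worklist (11 pops):
  #1 pop 0: in=− → ⊤ (was −); enqueue []
  #2 pop 1: in=⊥ → − (was ⊥); enqueue []
  #3 pop 2: in=− → ⊤ (was −); enqueue [0]
  #4 pop 3: in=⊥ → + (no change)
  #5 pop 4: in=− → + (was ⊥); enqueue [1]
  #6 pop 5: in=+ → 0 (was ⊥); enqueue [4]
  #7 pop 6: in=⊥ → 0 (no change)
  #8 pop 0: in=⊤ → ⊤ (no change)
  #9 pop 1: in=⊤ → − (no change)
  #10 pop 4: in=⊤ → ⊤ (was +); enqueue [1]
  #11 pop 1: in=⊤ → − (no change)

Fixpoint:
  val[0] = ⊤
  val[1] = −
  val[2] = ⊤
  val[3] = +
  val[4] = ⊤
  val[5] = 0
  val[6] = 0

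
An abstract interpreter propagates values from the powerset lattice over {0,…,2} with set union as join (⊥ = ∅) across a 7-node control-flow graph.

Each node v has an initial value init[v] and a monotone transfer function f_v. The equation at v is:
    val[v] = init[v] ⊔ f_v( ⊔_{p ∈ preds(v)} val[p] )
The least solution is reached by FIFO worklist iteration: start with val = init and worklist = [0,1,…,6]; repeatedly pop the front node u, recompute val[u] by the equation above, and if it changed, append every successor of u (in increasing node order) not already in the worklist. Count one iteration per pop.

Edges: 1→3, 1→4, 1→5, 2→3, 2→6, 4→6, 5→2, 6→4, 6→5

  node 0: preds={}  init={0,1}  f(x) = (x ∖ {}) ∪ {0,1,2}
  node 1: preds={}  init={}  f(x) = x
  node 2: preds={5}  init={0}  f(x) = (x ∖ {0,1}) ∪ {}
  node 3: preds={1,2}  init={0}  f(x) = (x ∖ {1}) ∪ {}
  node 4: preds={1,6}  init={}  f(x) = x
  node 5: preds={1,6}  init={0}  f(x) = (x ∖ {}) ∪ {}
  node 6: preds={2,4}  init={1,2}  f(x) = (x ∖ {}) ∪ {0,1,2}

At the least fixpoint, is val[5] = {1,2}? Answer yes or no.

no

Trace (12 dequeues):
  [1] u=0 | in {} | out {0,1,2} | prev {0,1} | push {}
  [2] u=1 | in {} | out {} | ==
  [3] u=2 | in {0} | out {0} | ==
  [4] u=3 | in {0} | out {0} | ==
  [5] u=4 | in {1,2} | out {1,2} | prev {} | push {}
  [6] u=5 | in {1,2} | out {0,1,2} | prev {0} | push {2}
  [7] u=6 | in {0,1,2} | out {0,1,2} | prev {1,2} | push {4,5}
  [8] u=2 | in {0,1,2} | out {0,2} | prev {0} | push {3,6}
  [9] u=4 | in {0,1,2} | out {0,1,2} | prev {1,2} | push {}
  [10] u=5 | in {0,1,2} | out {0,1,2} | ==
  [11] u=3 | in {0,2} | out {0,2} | prev {0} | push {}
  [12] u=6 | in {0,1,2} | out {0,1,2} | ==

Converged values:
  [0] {0,1,2}
  [1] {}
  [2] {0,2}
  [3] {0,2}
  [4] {0,1,2}
  [5] {0,1,2}
  [6] {0,1,2}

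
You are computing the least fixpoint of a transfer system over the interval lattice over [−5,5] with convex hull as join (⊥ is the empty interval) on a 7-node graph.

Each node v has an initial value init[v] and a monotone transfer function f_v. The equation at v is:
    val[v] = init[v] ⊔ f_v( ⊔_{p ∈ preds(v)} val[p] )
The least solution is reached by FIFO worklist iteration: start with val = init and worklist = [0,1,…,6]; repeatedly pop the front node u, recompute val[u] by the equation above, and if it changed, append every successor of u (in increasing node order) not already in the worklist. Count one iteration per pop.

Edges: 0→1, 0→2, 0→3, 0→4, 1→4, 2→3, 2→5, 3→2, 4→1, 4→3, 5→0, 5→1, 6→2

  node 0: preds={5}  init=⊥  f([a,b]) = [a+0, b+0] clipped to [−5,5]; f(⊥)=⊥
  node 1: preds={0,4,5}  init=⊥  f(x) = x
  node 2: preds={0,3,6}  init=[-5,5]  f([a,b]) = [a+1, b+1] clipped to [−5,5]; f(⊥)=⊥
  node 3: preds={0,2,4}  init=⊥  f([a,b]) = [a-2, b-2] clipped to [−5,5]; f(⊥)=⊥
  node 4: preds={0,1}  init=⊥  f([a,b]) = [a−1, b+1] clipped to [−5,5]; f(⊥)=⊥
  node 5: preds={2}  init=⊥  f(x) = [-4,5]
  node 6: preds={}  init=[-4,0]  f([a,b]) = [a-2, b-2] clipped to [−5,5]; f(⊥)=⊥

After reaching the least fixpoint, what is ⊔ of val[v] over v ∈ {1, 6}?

[-5,5]

Worklist (16 pops):
  #1 pop 0: in=⊥ → ⊥ (no change)
  #2 pop 1: in=⊥ → ⊥ (no change)
  #3 pop 2: in=[-4,0] → [-5,5] (no change)
  #4 pop 3: in=[-5,5] → [-5,3] (was ⊥); enqueue [2]
  #5 pop 4: in=⊥ → ⊥ (no change)
  #6 pop 5: in=[-5,5] → [-4,5] (was ⊥); enqueue [0,1]
  #7 pop 6: in=⊥ → [-4,0] (no change)
  #8 pop 2: in=[-5,3] → [-5,5] (no change)
  #9 pop 0: in=[-4,5] → [-4,5] (was ⊥); enqueue [2,3,4]
  #10 pop 1: in=[-4,5] → [-4,5] (was ⊥); enqueue []
  #11 pop 2: in=[-5,5] → [-5,5] (no change)
  #12 pop 3: in=[-5,5] → [-5,3] (no change)
  #13 pop 4: in=[-4,5] → [-5,5] (was ⊥); enqueue [1,3]
  #14 pop 1: in=[-5,5] → [-5,5] (was [-4,5]); enqueue [4]
  #15 pop 3: in=[-5,5] → [-5,3] (no change)
  #16 pop 4: in=[-5,5] → [-5,5] (no change)

Fixpoint:
  val[0] = [-4,5]
  val[1] = [-5,5]
  val[2] = [-5,5]
  val[3] = [-5,3]
  val[4] = [-5,5]
  val[5] = [-4,5]
  val[6] = [-4,0]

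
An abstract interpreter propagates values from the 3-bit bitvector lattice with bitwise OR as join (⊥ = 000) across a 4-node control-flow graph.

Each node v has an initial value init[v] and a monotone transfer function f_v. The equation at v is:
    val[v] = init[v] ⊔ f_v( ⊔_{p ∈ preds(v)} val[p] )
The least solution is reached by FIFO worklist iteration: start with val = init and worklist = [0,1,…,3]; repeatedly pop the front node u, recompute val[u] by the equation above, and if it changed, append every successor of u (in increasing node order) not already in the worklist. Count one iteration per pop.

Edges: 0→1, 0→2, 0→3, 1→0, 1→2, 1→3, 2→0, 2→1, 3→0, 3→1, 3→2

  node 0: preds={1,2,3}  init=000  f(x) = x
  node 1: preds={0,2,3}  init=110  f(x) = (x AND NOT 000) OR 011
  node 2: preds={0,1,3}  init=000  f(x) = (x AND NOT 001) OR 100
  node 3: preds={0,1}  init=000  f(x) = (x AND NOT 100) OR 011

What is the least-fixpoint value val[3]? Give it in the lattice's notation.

Worklist (8 pops):
  #1 pop 0: in=110 → 110 (was 000); enqueue []
  #2 pop 1: in=110 → 111 (was 110); enqueue [0]
  #3 pop 2: in=111 → 110 (was 000); enqueue [1]
  #4 pop 3: in=111 → 011 (was 000); enqueue [2]
  #5 pop 0: in=111 → 111 (was 110); enqueue [3]
  #6 pop 1: in=111 → 111 (no change)
  #7 pop 2: in=111 → 110 (no change)
  #8 pop 3: in=111 → 011 (no change)

Fixpoint:
  val[0] = 111
  val[1] = 111
  val[2] = 110
  val[3] = 011

011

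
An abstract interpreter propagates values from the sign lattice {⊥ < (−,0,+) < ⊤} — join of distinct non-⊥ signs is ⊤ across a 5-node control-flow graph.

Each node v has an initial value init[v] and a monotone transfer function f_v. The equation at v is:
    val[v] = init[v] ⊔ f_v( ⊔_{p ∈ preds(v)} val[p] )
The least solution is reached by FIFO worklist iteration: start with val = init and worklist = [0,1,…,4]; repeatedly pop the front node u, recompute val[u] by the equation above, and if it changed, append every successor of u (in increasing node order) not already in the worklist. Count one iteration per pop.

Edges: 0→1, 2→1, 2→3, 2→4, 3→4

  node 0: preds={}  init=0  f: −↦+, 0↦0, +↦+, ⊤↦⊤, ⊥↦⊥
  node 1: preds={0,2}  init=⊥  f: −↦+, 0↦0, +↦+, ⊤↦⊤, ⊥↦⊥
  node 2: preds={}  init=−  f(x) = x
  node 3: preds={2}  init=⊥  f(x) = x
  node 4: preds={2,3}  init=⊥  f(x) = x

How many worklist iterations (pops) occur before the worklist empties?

Worklist (5 pops):
  #1 pop 0: in=⊥ → 0 (no change)
  #2 pop 1: in=⊤ → ⊤ (was ⊥); enqueue []
  #3 pop 2: in=⊥ → − (no change)
  #4 pop 3: in=− → − (was ⊥); enqueue []
  #5 pop 4: in=− → − (was ⊥); enqueue []

Fixpoint:
  val[0] = 0
  val[1] = ⊤
  val[2] = −
  val[3] = −
  val[4] = −

5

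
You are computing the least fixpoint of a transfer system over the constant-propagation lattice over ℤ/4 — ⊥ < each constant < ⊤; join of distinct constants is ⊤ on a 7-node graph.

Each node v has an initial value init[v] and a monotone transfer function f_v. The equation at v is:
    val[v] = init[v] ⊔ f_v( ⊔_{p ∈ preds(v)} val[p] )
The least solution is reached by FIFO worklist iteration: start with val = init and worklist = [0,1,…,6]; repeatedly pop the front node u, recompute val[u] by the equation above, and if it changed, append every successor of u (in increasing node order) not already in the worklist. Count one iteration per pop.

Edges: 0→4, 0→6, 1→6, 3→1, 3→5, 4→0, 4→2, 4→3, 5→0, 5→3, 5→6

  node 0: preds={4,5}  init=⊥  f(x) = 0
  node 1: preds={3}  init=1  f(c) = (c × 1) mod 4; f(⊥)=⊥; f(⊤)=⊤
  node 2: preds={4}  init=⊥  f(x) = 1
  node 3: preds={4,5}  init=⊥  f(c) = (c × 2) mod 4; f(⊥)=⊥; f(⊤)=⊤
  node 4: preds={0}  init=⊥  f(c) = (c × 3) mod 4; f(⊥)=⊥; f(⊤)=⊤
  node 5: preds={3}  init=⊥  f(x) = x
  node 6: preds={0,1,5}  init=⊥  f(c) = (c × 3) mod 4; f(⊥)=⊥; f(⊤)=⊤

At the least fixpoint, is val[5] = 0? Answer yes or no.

yes

Trace (15 dequeues):
  [1] u=0 | in ⊥ | out 0 | prev ⊥ | push {}
  [2] u=1 | in ⊥ | out 1 | ==
  [3] u=2 | in ⊥ | out 1 | prev ⊥ | push {}
  [4] u=3 | in ⊥ | out ⊥ | ==
  [5] u=4 | in 0 | out 0 | prev ⊥ | push {0,2,3}
  [6] u=5 | in ⊥ | out ⊥ | ==
  [7] u=6 | in ⊤ | out ⊤ | prev ⊥ | push {}
  [8] u=0 | in 0 | out 0 | ==
  [9] u=2 | in 0 | out 1 | ==
  [10] u=3 | in 0 | out 0 | prev ⊥ | push {1,5}
  [11] u=1 | in 0 | out ⊤ | prev 1 | push {6}
  [12] u=5 | in 0 | out 0 | prev ⊥ | push {0,3}
  [13] u=6 | in ⊤ | out ⊤ | ==
  [14] u=0 | in 0 | out 0 | ==
  [15] u=3 | in 0 | out 0 | ==

Converged values:
  [0] 0
  [1] ⊤
  [2] 1
  [3] 0
  [4] 0
  [5] 0
  [6] ⊤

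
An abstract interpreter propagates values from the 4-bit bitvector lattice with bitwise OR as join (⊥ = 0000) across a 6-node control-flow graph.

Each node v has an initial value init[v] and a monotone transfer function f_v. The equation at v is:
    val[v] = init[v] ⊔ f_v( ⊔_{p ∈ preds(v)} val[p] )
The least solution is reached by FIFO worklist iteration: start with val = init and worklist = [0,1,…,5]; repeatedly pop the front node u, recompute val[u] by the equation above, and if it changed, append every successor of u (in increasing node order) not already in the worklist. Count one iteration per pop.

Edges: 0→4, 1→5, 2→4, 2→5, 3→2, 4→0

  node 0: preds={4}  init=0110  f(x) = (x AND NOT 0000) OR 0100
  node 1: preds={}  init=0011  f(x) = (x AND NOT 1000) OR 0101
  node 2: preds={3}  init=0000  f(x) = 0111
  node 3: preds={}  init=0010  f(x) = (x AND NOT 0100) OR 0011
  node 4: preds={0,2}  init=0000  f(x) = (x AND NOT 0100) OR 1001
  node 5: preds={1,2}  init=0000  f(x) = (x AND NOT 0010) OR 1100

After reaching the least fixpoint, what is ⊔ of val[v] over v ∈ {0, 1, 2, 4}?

Iteration log — 9 steps:
  step 1. node 0  ⊔preds=0000  new=0110  stable
  step 2. node 1  ⊔preds=0000  new=0111  old=0011  +wl: 
  step 3. node 2  ⊔preds=0010  new=0111  old=0000  +wl: 
  step 4. node 3  ⊔preds=0000  new=0011  old=0010  +wl: 2
  step 5. node 4  ⊔preds=0111  new=1011  old=0000  +wl: 0
  step 6. node 5  ⊔preds=0111  new=1101  old=0000  +wl: 
  step 7. node 2  ⊔preds=0011  new=0111  stable
  step 8. node 0  ⊔preds=1011  new=1111  old=0110  +wl: 4
  step 9. node 4  ⊔preds=1111  new=1011  stable

Least fixpoint reached:
  node 0: 1111
  node 1: 0111
  node 2: 0111
  node 3: 0011
  node 4: 1011
  node 5: 1101

1111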